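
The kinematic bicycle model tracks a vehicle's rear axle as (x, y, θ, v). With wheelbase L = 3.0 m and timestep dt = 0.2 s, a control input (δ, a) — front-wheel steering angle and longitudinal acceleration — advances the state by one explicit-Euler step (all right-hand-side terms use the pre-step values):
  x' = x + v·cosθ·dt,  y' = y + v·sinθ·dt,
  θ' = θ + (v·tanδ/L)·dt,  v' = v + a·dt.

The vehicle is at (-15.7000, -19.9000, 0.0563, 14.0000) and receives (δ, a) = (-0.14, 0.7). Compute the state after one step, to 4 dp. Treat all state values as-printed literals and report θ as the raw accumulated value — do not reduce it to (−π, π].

x' = -15.7000 + 14.0000·cos(0.0563)·0.2 = -12.9044
y' = -19.9000 + 14.0000·sin(0.0563)·0.2 = -19.7424
θ' = 0.0563 + (14.0000/3.0)·tan(-0.14)·0.2 = -0.0752
v' = 14.0000 + 0.7000·0.2 = 14.1400

(-12.9044, -19.7424, -0.0752, 14.1400)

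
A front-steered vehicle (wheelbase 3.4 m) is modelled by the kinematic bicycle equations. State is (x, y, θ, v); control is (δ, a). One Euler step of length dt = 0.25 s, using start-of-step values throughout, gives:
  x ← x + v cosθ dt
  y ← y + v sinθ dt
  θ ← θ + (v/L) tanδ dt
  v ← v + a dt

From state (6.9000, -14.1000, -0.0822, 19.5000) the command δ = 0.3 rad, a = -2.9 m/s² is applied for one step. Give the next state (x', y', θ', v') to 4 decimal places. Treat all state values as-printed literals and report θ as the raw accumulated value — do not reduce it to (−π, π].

(11.7585, -14.5003, 0.3613, 18.7750)

x' = 6.9000 + 19.5000·cos(-0.0822)·0.25 = 11.7585
y' = -14.1000 + 19.5000·sin(-0.0822)·0.25 = -14.5003
θ' = -0.0822 + (19.5000/3.4)·tan(0.3)·0.25 = 0.3613
v' = 19.5000 − 2.9000·0.25 = 18.7750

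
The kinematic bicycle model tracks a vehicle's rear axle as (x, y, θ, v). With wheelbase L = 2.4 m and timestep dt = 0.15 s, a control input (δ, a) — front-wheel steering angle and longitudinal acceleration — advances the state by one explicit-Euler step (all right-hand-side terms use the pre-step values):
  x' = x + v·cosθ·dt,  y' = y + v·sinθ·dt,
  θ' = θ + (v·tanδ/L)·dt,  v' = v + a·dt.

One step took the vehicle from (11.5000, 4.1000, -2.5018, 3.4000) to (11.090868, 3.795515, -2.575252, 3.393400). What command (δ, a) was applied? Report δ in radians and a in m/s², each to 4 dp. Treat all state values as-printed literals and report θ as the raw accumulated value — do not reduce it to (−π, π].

a = (v'−v)/dt = (-0.006600)/0.15 = -0.0440
Δθ = θ'−θ = -0.073452;  (v·dt/L) = 3.4000·0.15/2.4 = 0.212500
tan δ = Δθ·L/(v·dt) = -0.345656  →  δ = -0.3328

δ = -0.3328, a = -0.0440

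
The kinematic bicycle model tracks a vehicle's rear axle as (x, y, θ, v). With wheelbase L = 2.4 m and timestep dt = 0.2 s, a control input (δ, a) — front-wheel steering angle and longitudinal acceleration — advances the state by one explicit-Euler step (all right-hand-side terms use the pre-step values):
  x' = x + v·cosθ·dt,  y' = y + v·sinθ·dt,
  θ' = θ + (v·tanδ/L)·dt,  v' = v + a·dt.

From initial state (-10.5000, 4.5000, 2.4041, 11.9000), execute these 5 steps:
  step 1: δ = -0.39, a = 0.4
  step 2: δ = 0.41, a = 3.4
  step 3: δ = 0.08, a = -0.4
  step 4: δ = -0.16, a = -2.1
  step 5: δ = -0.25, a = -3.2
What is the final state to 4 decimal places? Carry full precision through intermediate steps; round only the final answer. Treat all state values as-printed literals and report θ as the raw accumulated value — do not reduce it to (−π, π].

after step 1 (δ=-0.39, a=0.4): (-12.261573, 6.100393, 1.996471, 11.980000)
after step 2 (δ=0.41, a=3.4): (-13.250966, 8.282576, 2.430377, 12.660000)
after step 3 (δ=0.08, a=-0.4): (-15.169131, 9.935351, 2.514958, 12.580000)
after step 4 (δ=-0.16, a=-2.1): (-17.207105, 11.410789, 2.345778, 12.160000)
after step 5 (δ=-0.25, a=-3.2): (-18.908783, 13.148292, 2.087032, 11.520000)

(-18.9088, 13.1483, 2.0870, 11.5200)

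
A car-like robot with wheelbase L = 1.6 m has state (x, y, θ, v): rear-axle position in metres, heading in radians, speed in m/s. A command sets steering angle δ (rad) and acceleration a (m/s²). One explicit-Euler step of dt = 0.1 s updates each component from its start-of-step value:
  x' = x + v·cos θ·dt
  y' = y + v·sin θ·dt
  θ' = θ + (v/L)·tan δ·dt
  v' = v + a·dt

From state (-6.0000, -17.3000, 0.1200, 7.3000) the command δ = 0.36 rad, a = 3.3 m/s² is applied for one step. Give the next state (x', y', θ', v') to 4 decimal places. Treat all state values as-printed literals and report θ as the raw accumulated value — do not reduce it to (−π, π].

x' = -6.0000 + 7.3000·cos(0.1200)·0.1 = -5.2752
y' = -17.3000 + 7.3000·sin(0.1200)·0.1 = -17.2126
θ' = 0.1200 + (7.3000/1.6)·tan(0.36)·0.1 = 0.2917
v' = 7.3000 + 3.3000·0.1 = 7.6300

(-5.2752, -17.2126, 0.2917, 7.6300)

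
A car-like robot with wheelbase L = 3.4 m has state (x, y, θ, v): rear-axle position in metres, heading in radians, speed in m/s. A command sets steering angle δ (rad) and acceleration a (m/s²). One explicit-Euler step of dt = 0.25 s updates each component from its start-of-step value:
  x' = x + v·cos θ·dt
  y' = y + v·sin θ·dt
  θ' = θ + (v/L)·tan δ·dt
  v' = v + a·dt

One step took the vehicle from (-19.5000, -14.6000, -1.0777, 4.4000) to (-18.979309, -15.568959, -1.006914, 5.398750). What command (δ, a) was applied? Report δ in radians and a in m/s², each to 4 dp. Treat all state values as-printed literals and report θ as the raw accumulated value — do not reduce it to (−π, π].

a = (v'−v)/dt = (0.998750)/0.25 = 3.9950
Δθ = θ'−θ = 0.070786;  (v·dt/L) = 4.4000·0.25/3.4 = 0.323529
tan δ = Δθ·L/(v·dt) = 0.218793  →  δ = 0.2154

δ = 0.2154, a = 3.9950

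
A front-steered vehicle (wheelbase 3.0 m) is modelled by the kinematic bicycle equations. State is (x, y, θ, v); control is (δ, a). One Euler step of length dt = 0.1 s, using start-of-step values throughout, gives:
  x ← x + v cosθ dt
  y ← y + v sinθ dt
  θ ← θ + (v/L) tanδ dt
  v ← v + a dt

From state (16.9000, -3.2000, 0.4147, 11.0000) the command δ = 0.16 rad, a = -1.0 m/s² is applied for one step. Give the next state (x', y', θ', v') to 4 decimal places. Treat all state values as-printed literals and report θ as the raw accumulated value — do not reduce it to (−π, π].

x' = 16.9000 + 11.0000·cos(0.4147)·0.1 = 17.9068
y' = -3.2000 + 11.0000·sin(0.4147)·0.1 = -2.7568
θ' = 0.4147 + (11.0000/3.0)·tan(0.16)·0.1 = 0.4739
v' = 11.0000 − 1.0000·0.1 = 10.9000

(17.9068, -2.7568, 0.4739, 10.9000)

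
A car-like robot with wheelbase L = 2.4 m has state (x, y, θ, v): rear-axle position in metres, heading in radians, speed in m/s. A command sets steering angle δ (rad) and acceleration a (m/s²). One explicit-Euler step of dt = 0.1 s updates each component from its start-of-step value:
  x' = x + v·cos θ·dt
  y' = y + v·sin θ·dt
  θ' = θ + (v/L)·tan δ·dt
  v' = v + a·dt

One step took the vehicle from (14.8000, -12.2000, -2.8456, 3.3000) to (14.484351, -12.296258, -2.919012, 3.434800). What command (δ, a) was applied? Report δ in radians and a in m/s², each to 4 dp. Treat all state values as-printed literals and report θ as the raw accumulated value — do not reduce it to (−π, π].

a = (v'−v)/dt = (0.134800)/0.1 = 1.3480
Δθ = θ'−θ = -0.073412;  (v·dt/L) = 3.3000·0.1/2.4 = 0.137500
tan δ = Δθ·L/(v·dt) = -0.533905  →  δ = -0.4904

δ = -0.4904, a = 1.3480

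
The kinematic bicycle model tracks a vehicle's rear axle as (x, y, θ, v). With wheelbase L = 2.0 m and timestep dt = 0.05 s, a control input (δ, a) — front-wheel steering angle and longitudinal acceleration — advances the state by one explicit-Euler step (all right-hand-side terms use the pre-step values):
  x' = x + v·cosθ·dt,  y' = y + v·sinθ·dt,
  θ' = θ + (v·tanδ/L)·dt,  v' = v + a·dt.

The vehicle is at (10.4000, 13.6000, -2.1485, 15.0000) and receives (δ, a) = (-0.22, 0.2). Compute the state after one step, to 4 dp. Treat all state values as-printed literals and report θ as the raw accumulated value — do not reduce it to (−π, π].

(9.9904, 12.9717, -2.2324, 15.0100)

x' = 10.4000 + 15.0000·cos(-2.1485)·0.05 = 9.9904
y' = 13.6000 + 15.0000·sin(-2.1485)·0.05 = 12.9717
θ' = -2.1485 + (15.0000/2.0)·tan(-0.22)·0.05 = -2.2324
v' = 15.0000 + 0.2000·0.05 = 15.0100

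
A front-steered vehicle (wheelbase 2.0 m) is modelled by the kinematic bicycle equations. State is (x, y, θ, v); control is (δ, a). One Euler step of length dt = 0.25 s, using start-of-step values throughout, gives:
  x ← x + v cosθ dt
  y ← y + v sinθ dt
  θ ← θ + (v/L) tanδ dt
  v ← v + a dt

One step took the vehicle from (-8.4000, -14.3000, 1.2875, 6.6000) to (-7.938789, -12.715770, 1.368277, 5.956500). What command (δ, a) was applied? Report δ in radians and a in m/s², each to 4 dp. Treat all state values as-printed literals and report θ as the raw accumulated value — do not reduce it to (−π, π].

a = (v'−v)/dt = (-0.643500)/0.25 = -2.5740
Δθ = θ'−θ = 0.080777;  (v·dt/L) = 6.6000·0.25/2.0 = 0.825000
tan δ = Δθ·L/(v·dt) = 0.097912  →  δ = 0.0976

δ = 0.0976, a = -2.5740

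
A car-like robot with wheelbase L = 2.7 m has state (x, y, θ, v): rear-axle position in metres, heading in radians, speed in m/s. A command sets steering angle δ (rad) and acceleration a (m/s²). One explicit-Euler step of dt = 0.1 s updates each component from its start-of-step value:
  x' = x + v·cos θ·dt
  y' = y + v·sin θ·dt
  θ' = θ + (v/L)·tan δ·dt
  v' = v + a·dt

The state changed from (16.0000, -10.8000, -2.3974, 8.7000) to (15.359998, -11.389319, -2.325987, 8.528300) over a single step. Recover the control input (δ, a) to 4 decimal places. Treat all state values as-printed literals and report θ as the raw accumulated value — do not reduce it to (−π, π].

δ = 0.2181, a = -1.7170

a = (v'−v)/dt = (-0.171700)/0.1 = -1.7170
Δθ = θ'−θ = 0.071413;  (v·dt/L) = 8.7000·0.1/2.7 = 0.322222
tan δ = Δθ·L/(v·dt) = 0.221627  →  δ = 0.2181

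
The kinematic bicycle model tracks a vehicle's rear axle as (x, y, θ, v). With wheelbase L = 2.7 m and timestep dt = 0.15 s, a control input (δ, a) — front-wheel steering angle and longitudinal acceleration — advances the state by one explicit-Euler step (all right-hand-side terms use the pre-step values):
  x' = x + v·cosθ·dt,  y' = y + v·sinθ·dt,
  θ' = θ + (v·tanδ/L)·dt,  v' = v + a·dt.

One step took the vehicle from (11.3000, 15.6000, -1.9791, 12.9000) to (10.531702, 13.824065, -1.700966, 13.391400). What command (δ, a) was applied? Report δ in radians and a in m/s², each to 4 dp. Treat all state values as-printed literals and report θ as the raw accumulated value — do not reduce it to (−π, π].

δ = 0.3702, a = 3.2760

a = (v'−v)/dt = (0.491400)/0.15 = 3.2760
Δθ = θ'−θ = 0.278134;  (v·dt/L) = 12.9000·0.15/2.7 = 0.716667
tan δ = Δθ·L/(v·dt) = 0.388094  →  δ = 0.3702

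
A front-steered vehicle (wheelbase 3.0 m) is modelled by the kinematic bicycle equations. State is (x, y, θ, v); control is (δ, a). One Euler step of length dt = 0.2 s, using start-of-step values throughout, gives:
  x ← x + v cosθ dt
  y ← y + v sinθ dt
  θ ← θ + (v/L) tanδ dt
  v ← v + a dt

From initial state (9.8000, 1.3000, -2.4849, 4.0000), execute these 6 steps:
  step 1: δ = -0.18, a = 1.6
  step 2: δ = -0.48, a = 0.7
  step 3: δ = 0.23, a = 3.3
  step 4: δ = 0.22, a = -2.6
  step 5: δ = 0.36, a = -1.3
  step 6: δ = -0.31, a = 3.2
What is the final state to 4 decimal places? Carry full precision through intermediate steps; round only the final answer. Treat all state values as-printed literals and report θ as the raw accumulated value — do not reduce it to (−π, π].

(5.3628, -1.6871, -2.5147, 4.9800)

after step 1 (δ=-0.18, a=1.6): (9.166387, 0.811599, -2.533425, 4.320000)
after step 2 (δ=-0.48, a=0.7): (8.457306, 0.317941, -2.683361, 4.460000)
after step 3 (δ=0.23, a=3.3): (7.657328, -0.076647, -2.613743, 5.120000)
after step 4 (δ=0.22, a=-2.6): (6.772703, -0.592413, -2.537414, 4.600000)
after step 5 (δ=0.36, a=-1.3): (6.015571, -1.115052, -2.421984, 4.340000)
after step 6 (δ=-0.31, a=3.2): (5.362780, -1.687143, -2.514665, 4.980000)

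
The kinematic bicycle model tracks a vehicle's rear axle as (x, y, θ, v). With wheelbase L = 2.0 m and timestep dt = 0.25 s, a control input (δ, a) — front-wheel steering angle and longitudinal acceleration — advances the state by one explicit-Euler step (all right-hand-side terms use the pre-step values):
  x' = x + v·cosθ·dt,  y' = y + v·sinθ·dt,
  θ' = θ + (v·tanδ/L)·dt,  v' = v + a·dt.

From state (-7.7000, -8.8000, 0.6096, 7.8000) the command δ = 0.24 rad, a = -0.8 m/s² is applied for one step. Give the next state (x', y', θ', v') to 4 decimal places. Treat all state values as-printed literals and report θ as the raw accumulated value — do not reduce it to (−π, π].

(-6.1012, -7.6835, 0.8482, 7.6000)

x' = -7.7000 + 7.8000·cos(0.6096)·0.25 = -6.1012
y' = -8.8000 + 7.8000·sin(0.6096)·0.25 = -7.6835
θ' = 0.6096 + (7.8000/2.0)·tan(0.24)·0.25 = 0.8482
v' = 7.8000 − 0.8000·0.25 = 7.6000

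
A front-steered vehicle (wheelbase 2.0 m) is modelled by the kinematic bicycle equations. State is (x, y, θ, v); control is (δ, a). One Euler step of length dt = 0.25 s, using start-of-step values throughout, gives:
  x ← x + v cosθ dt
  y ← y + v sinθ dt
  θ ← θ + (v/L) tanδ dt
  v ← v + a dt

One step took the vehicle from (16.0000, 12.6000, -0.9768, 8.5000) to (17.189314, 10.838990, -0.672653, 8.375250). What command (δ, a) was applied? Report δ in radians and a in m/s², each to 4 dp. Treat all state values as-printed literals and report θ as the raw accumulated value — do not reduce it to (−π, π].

a = (v'−v)/dt = (-0.124750)/0.25 = -0.4990
Δθ = θ'−θ = 0.304147;  (v·dt/L) = 8.5000·0.25/2.0 = 1.062500
tan δ = Δθ·L/(v·dt) = 0.286256  →  δ = 0.2788

δ = 0.2788, a = -0.4990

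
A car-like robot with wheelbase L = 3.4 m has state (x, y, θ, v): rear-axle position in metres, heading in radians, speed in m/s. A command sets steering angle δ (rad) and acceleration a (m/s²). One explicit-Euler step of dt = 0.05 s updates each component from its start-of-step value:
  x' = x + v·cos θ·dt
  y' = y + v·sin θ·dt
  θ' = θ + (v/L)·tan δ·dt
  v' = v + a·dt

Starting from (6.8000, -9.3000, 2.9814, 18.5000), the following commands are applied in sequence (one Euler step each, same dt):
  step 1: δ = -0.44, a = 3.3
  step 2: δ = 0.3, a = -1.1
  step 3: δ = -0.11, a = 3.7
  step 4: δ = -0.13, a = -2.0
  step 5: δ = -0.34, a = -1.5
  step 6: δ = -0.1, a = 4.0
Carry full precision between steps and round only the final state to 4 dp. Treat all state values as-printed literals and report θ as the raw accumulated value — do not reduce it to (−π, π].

after step 1 (δ=-0.44, a=3.3): (5.886843, -9.152455, 2.853320, 18.665000)
after step 2 (δ=0.3, a=-1.1): (4.992102, -8.887135, 2.938228, 18.610000)
after step 3 (δ=-0.11, a=3.7): (4.080778, -8.699206, 2.908002, 18.795000)
after step 4 (δ=-0.13, a=-2.0): (3.166550, -8.481680, 2.871866, 18.695000)
after step 5 (δ=-0.34, a=-1.5): (2.265597, -8.232599, 2.774615, 18.620000)
after step 6 (δ=-0.1, a=4.0): (1.396586, -7.898560, 2.747141, 18.820000)

(1.3966, -7.8986, 2.7471, 18.8200)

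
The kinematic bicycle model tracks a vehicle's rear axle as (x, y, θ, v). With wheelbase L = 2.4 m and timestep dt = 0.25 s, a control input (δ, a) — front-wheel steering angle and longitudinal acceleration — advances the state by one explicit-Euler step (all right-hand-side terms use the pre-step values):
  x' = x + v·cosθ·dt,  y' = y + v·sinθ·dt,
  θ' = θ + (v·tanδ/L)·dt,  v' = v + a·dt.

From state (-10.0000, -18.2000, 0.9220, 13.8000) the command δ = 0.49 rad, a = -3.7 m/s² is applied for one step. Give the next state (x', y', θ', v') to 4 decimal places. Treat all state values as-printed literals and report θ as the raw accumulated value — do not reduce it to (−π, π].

(-7.9154, -15.4510, 1.6887, 12.8750)

x' = -10.0000 + 13.8000·cos(0.9220)·0.25 = -7.9154
y' = -18.2000 + 13.8000·sin(0.9220)·0.25 = -15.4510
θ' = 0.9220 + (13.8000/2.4)·tan(0.49)·0.25 = 1.6887
v' = 13.8000 − 3.7000·0.25 = 12.8750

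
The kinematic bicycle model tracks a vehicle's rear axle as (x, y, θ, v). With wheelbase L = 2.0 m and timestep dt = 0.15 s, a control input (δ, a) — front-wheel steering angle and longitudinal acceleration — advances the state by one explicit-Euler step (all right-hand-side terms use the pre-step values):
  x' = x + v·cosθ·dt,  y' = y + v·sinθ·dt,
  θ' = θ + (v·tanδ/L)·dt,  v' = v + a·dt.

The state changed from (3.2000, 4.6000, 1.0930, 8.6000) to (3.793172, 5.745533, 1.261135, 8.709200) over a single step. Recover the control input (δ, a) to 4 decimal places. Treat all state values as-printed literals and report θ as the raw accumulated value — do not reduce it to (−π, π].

a = (v'−v)/dt = (0.109200)/0.15 = 0.7280
Δθ = θ'−θ = 0.168135;  (v·dt/L) = 8.6000·0.15/2.0 = 0.645000
tan δ = Δθ·L/(v·dt) = 0.260674  →  δ = 0.2550

δ = 0.2550, a = 0.7280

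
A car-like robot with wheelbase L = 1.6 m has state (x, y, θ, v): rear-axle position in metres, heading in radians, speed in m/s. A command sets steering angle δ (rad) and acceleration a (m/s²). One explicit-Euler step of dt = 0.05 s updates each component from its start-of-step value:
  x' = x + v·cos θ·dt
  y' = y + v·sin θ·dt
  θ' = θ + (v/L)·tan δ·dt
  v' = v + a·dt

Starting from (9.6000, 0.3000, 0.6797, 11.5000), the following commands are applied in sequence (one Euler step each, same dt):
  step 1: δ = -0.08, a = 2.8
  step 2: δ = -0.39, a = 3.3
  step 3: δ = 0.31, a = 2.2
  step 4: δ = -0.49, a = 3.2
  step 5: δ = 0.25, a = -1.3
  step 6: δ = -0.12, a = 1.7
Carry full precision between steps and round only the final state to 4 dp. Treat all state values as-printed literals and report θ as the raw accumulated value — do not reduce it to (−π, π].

after step 1 (δ=-0.08, a=2.8): (10.047213, 0.661422, 0.650889, 11.640000)
after step 2 (δ=-0.39, a=3.3): (10.510220, 1.014052, 0.501367, 11.805000)
after step 3 (δ=0.31, a=2.2): (11.027826, 1.297741, 0.619538, 11.915000)
after step 4 (δ=-0.49, a=3.2): (11.512854, 1.643668, 0.420934, 12.075000)
after step 5 (δ=0.25, a=-1.3): (12.063901, 1.890369, 0.517286, 12.010000)
after step 6 (δ=-0.12, a=1.7): (12.585834, 2.187330, 0.472031, 12.095000)

(12.5858, 2.1873, 0.4720, 12.0950)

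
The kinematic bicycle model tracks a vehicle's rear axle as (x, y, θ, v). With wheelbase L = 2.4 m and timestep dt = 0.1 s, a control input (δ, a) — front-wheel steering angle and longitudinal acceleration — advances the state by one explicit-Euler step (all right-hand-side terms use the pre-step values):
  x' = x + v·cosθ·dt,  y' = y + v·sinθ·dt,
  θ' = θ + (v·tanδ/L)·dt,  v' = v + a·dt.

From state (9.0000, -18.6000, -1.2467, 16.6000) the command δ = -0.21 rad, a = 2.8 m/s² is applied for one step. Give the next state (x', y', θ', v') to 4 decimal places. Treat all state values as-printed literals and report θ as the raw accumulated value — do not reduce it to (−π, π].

(9.5286, -20.1736, -1.3941, 16.8800)

x' = 9.0000 + 16.6000·cos(-1.2467)·0.1 = 9.5286
y' = -18.6000 + 16.6000·sin(-1.2467)·0.1 = -20.1736
θ' = -1.2467 + (16.6000/2.4)·tan(-0.21)·0.1 = -1.3941
v' = 16.6000 + 2.8000·0.1 = 16.8800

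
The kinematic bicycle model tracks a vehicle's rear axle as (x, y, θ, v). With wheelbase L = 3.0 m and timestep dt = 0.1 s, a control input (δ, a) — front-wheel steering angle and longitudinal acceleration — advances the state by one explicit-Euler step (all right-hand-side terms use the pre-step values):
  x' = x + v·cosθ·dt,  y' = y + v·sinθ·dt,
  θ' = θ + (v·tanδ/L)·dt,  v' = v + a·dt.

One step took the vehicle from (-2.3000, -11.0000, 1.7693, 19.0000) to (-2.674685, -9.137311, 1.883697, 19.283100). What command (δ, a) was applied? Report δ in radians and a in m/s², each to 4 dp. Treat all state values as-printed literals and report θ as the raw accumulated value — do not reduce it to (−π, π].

a = (v'−v)/dt = (0.283100)/0.1 = 2.8310
Δθ = θ'−θ = 0.114397;  (v·dt/L) = 19.0000·0.1/3.0 = 0.633333
tan δ = Δθ·L/(v·dt) = 0.180627  →  δ = 0.1787

δ = 0.1787, a = 2.8310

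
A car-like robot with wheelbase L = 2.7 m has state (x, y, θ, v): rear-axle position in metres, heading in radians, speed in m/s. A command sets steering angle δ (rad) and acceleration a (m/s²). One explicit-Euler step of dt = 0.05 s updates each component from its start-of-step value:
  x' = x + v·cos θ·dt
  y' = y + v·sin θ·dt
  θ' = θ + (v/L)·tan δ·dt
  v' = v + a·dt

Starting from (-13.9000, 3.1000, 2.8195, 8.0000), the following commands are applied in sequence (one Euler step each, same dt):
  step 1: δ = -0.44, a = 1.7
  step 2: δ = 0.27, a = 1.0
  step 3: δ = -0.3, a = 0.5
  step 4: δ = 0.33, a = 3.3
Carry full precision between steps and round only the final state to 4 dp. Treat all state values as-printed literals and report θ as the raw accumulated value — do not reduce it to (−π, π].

(-15.4113, 3.6784, 2.7963, 8.3250)

after step 1 (δ=-0.44, a=1.7): (-14.279430, 3.226621, 2.749755, 8.085000)
after step 2 (δ=0.27, a=1.0): (-14.653041, 3.380999, 2.791192, 8.135000)
after step 3 (δ=-0.3, a=0.5): (-15.035075, 3.520626, 2.744591, 8.160000)
after step 4 (δ=0.33, a=3.3): (-15.411343, 3.678381, 2.796350, 8.325000)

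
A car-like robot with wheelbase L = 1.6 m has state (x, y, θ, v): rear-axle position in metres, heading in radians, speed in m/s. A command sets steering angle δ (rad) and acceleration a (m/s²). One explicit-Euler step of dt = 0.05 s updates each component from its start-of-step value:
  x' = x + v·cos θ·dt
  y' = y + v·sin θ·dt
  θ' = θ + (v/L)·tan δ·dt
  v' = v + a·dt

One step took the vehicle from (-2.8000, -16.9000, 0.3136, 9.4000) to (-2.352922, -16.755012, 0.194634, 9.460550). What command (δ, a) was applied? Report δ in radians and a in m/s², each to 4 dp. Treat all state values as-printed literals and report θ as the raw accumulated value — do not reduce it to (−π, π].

δ = -0.3848, a = 1.2110

a = (v'−v)/dt = (0.060550)/0.05 = 1.2110
Δθ = θ'−θ = -0.118966;  (v·dt/L) = 9.4000·0.05/1.6 = 0.293750
tan δ = Δθ·L/(v·dt) = -0.404991  →  δ = -0.3848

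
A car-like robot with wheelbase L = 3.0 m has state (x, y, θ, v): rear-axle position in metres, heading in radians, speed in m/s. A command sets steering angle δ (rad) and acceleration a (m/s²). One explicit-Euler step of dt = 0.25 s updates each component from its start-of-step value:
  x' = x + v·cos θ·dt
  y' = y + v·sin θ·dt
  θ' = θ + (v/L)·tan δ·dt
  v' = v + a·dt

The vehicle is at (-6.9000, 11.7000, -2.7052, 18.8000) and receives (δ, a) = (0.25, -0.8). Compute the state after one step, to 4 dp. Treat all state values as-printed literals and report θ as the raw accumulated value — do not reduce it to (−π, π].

(-11.1595, 9.7134, -2.3052, 18.6000)

x' = -6.9000 + 18.8000·cos(-2.7052)·0.25 = -11.1595
y' = 11.7000 + 18.8000·sin(-2.7052)·0.25 = 9.7134
θ' = -2.7052 + (18.8000/3.0)·tan(0.25)·0.25 = -2.3052
v' = 18.8000 − 0.8000·0.25 = 18.6000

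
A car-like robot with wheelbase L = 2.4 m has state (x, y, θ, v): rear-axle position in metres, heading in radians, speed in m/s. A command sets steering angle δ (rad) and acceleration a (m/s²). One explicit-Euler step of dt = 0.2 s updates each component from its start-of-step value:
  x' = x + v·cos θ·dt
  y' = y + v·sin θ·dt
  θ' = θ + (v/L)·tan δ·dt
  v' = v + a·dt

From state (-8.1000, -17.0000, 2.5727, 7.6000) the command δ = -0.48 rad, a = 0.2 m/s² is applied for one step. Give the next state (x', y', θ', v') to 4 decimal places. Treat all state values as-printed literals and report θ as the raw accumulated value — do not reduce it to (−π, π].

x' = -8.1000 + 7.6000·cos(2.5727)·0.2 = -9.3806
y' = -17.0000 + 7.6000·sin(2.5727)·0.2 = -16.1812
θ' = 2.5727 + (7.6000/2.4)·tan(-0.48)·0.2 = 2.2430
v' = 7.6000 + 0.2000·0.2 = 7.6400

(-9.3806, -16.1812, 2.2430, 7.6400)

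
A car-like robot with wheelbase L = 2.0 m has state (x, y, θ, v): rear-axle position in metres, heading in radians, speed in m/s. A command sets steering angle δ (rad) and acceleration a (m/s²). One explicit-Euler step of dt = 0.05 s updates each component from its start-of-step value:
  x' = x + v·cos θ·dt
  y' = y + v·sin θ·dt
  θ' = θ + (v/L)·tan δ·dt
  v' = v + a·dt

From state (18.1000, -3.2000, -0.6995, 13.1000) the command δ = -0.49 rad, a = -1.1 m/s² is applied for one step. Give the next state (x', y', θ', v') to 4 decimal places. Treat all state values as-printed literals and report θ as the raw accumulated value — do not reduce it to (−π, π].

(18.6012, -3.6217, -0.8742, 13.0450)

x' = 18.1000 + 13.1000·cos(-0.6995)·0.05 = 18.6012
y' = -3.2000 + 13.1000·sin(-0.6995)·0.05 = -3.6217
θ' = -0.6995 + (13.1000/2.0)·tan(-0.49)·0.05 = -0.8742
v' = 13.1000 − 1.1000·0.05 = 13.0450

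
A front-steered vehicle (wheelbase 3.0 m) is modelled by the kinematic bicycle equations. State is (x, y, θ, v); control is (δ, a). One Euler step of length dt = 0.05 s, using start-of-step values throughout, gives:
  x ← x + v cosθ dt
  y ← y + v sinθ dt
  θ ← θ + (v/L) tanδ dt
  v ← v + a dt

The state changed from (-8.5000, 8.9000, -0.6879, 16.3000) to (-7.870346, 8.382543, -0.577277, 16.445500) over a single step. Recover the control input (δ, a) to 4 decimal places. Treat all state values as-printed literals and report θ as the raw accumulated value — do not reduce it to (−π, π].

a = (v'−v)/dt = (0.145500)/0.05 = 2.9100
Δθ = θ'−θ = 0.110623;  (v·dt/L) = 16.3000·0.05/3.0 = 0.271667
tan δ = Δθ·L/(v·dt) = 0.407201  →  δ = 0.3867

δ = 0.3867, a = 2.9100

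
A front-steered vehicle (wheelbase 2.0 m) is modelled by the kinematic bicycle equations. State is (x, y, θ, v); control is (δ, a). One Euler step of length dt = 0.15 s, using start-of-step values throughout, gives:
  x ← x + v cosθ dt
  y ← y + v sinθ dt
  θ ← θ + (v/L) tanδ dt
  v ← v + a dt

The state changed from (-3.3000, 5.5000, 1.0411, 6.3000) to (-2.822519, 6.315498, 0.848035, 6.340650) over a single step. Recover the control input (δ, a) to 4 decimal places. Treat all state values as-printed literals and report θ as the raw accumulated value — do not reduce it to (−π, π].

δ = -0.3879, a = 0.2710

a = (v'−v)/dt = (0.040650)/0.15 = 0.2710
Δθ = θ'−θ = -0.193065;  (v·dt/L) = 6.3000·0.15/2.0 = 0.472500
tan δ = Δθ·L/(v·dt) = -0.408603  →  δ = -0.3879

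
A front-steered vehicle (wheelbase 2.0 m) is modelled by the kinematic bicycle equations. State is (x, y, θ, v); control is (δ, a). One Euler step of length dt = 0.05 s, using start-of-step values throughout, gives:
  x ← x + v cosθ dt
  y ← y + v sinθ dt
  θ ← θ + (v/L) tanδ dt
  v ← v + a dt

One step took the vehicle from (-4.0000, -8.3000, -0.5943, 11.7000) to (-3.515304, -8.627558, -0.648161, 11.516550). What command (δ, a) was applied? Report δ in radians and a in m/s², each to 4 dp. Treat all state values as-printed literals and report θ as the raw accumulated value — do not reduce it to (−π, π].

a = (v'−v)/dt = (-0.183450)/0.05 = -3.6690
Δθ = θ'−θ = -0.053861;  (v·dt/L) = 11.7000·0.05/2.0 = 0.292500
tan δ = Δθ·L/(v·dt) = -0.184140  →  δ = -0.1821

δ = -0.1821, a = -3.6690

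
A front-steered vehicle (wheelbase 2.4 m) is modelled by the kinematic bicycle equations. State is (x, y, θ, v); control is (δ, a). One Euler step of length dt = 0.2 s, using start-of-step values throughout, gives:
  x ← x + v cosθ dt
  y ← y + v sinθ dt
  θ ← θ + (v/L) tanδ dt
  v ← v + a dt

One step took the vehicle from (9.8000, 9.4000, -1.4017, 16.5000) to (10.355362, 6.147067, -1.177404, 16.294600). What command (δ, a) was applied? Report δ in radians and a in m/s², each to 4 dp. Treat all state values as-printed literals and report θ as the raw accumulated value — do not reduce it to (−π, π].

δ = 0.1617, a = -1.0270

a = (v'−v)/dt = (-0.205400)/0.2 = -1.0270
Δθ = θ'−θ = 0.224296;  (v·dt/L) = 16.5000·0.2/2.4 = 1.375000
tan δ = Δθ·L/(v·dt) = 0.163124  →  δ = 0.1617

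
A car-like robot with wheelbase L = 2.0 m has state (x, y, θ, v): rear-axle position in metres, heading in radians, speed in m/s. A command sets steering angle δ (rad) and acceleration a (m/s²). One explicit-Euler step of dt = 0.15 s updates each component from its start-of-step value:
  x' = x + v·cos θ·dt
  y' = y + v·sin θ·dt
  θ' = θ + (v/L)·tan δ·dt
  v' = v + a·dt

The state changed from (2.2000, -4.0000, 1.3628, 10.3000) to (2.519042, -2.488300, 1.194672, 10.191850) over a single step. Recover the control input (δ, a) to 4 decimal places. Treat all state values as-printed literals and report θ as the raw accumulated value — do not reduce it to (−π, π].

δ = -0.2143, a = -0.7210

a = (v'−v)/dt = (-0.108150)/0.15 = -0.7210
Δθ = θ'−θ = -0.168128;  (v·dt/L) = 10.3000·0.15/2.0 = 0.772500
tan δ = Δθ·L/(v·dt) = -0.217641  →  δ = -0.2143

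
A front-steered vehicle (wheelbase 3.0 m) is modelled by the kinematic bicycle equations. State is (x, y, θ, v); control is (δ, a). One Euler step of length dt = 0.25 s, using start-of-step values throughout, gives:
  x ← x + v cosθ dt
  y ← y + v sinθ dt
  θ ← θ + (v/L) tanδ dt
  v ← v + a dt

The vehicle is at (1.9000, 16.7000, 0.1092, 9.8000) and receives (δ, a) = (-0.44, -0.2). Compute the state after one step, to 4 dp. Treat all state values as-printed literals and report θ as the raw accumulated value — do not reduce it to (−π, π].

x' = 1.9000 + 9.8000·cos(0.1092)·0.25 = 4.3354
y' = 16.7000 + 9.8000·sin(0.1092)·0.25 = 16.9670
θ' = 0.1092 + (9.8000/3.0)·tan(-0.44)·0.25 = -0.2753
v' = 9.8000 − 0.2000·0.25 = 9.7500

(4.3354, 16.9670, -0.2753, 9.7500)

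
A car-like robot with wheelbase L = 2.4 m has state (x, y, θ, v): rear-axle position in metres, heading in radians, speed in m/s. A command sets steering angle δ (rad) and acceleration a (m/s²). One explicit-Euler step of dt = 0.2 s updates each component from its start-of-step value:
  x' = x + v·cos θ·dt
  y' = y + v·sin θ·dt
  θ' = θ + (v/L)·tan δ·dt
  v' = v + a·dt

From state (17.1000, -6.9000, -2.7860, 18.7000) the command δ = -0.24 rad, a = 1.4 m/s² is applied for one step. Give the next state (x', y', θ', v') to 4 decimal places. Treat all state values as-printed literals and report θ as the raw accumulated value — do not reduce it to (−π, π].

(13.5940, -8.2021, -3.1674, 18.9800)

x' = 17.1000 + 18.7000·cos(-2.7860)·0.2 = 13.5940
y' = -6.9000 + 18.7000·sin(-2.7860)·0.2 = -8.2021
θ' = -2.7860 + (18.7000/2.4)·tan(-0.24)·0.2 = -3.1674
v' = 18.7000 + 1.4000·0.2 = 18.9800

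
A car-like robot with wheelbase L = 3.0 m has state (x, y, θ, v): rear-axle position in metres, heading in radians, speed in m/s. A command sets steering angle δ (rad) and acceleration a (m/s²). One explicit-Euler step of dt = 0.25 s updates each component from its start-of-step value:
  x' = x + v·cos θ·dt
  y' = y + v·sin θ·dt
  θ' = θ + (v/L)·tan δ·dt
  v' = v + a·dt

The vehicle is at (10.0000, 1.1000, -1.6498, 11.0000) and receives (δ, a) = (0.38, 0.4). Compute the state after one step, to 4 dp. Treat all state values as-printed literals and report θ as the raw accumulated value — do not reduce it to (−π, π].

x' = 10.0000 + 11.0000·cos(-1.6498)·0.25 = 9.7830
y' = 1.1000 + 11.0000·sin(-1.6498)·0.25 = -1.6414
θ' = -1.6498 + (11.0000/3.0)·tan(0.38)·0.25 = -1.2837
v' = 11.0000 + 0.4000·0.25 = 11.1000

(9.7830, -1.6414, -1.2837, 11.1000)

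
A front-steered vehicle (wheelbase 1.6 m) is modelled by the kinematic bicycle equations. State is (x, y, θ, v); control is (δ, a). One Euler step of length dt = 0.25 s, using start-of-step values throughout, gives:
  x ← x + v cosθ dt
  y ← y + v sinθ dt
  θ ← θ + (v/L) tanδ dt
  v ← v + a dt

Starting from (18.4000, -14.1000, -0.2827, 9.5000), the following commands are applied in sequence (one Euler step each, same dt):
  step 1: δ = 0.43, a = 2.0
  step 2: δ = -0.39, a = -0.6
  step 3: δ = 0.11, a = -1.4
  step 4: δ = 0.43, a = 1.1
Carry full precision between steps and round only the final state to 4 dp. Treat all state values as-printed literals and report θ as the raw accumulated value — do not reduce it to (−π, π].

after step 1 (δ=0.43, a=2.0): (20.680726, -14.762505, 0.398066, 10.000000)
after step 2 (δ=-0.39, a=-0.6): (22.985258, -13.793415, -0.244208, 9.850000)
after step 3 (δ=0.11, a=-1.4): (25.374693, -14.388817, -0.074225, 9.500000)
after step 4 (δ=0.43, a=1.1): (27.743154, -14.564939, 0.606541, 9.775000)

(27.7432, -14.5649, 0.6065, 9.7750)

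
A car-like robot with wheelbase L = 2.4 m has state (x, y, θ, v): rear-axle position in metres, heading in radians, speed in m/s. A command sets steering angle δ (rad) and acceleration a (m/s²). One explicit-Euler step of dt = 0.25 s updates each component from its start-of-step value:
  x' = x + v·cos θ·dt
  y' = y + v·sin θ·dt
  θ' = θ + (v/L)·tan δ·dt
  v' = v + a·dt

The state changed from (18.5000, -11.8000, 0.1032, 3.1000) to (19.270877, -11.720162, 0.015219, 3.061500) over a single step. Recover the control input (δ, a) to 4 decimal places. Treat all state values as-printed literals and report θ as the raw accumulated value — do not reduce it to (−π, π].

δ = -0.2660, a = -0.1540

a = (v'−v)/dt = (-0.038500)/0.25 = -0.1540
Δθ = θ'−θ = -0.087981;  (v·dt/L) = 3.1000·0.25/2.4 = 0.322917
tan δ = Δθ·L/(v·dt) = -0.272457  →  δ = -0.2660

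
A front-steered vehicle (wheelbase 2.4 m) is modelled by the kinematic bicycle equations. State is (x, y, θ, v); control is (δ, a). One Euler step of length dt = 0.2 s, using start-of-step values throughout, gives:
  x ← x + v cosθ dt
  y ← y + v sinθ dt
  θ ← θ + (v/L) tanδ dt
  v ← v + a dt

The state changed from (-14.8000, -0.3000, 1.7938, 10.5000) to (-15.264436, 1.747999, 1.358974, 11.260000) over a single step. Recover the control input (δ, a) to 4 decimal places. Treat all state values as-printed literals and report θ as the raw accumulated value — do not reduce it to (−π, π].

a = (v'−v)/dt = (0.760000)/0.2 = 3.8000
Δθ = θ'−θ = -0.434826;  (v·dt/L) = 10.5000·0.2/2.4 = 0.875000
tan δ = Δθ·L/(v·dt) = -0.496944  →  δ = -0.4612

δ = -0.4612, a = 3.8000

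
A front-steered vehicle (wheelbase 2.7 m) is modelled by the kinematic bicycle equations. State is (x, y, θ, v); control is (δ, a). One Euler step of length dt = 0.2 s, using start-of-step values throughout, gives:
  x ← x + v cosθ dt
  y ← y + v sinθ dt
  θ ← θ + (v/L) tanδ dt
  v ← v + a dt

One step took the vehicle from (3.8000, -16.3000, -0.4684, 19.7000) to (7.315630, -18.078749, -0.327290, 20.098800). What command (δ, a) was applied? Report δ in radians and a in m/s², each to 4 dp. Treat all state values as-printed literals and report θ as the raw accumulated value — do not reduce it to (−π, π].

a = (v'−v)/dt = (0.398800)/0.2 = 1.9940
Δθ = θ'−θ = 0.141110;  (v·dt/L) = 19.7000·0.2/2.7 = 1.459259
tan δ = Δθ·L/(v·dt) = 0.096700  →  δ = 0.0964

δ = 0.0964, a = 1.9940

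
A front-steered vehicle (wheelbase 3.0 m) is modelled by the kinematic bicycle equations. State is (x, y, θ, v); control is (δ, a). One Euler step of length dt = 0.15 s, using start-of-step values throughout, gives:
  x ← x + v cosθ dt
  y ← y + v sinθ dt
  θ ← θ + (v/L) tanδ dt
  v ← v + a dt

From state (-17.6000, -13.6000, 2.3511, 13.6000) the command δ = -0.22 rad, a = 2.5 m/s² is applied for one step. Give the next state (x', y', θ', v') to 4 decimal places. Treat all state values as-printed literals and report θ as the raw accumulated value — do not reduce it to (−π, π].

x' = -17.6000 + 13.6000·cos(2.3511)·0.15 = -19.0351
y' = -13.6000 + 13.6000·sin(2.3511)·0.15 = -12.1502
θ' = 2.3511 + (13.6000/3.0)·tan(-0.22)·0.15 = 2.1990
v' = 13.6000 + 2.5000·0.15 = 13.9750

(-19.0351, -12.1502, 2.1990, 13.9750)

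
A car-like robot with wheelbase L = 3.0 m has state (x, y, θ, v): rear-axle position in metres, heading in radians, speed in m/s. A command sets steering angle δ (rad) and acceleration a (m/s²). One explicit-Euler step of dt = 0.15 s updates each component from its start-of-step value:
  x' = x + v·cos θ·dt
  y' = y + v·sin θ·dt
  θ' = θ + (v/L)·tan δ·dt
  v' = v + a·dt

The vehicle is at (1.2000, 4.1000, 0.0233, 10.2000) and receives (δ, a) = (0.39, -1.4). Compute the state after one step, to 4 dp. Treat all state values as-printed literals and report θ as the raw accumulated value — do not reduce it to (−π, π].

x' = 1.2000 + 10.2000·cos(0.0233)·0.15 = 2.7296
y' = 4.1000 + 10.2000·sin(0.0233)·0.15 = 4.1356
θ' = 0.0233 + (10.2000/3.0)·tan(0.39)·0.15 = 0.2329
v' = 10.2000 − 1.4000·0.15 = 9.9900

(2.7296, 4.1356, 0.2329, 9.9900)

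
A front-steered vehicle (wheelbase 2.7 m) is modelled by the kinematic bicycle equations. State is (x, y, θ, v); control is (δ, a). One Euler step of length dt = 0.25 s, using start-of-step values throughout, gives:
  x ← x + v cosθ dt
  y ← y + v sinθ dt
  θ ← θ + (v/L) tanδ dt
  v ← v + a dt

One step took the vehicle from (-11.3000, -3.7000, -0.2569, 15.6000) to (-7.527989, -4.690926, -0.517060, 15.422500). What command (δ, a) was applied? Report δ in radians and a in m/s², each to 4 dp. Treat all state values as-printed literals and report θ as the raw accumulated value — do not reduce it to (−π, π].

δ = -0.1782, a = -0.7100

a = (v'−v)/dt = (-0.177500)/0.25 = -0.7100
Δθ = θ'−θ = -0.260160;  (v·dt/L) = 15.6000·0.25/2.7 = 1.444444
tan δ = Δθ·L/(v·dt) = -0.180111  →  δ = -0.1782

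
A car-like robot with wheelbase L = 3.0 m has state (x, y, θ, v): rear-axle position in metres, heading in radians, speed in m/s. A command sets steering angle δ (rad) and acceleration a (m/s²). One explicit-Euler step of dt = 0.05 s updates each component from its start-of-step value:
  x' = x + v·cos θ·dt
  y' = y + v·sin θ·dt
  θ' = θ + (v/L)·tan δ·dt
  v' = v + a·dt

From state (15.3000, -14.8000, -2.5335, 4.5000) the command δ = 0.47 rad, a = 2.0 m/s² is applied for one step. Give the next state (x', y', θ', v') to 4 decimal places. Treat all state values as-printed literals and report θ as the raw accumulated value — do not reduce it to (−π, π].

(15.1153, -14.9285, -2.4954, 4.6000)

x' = 15.3000 + 4.5000·cos(-2.5335)·0.05 = 15.1153
y' = -14.8000 + 4.5000·sin(-2.5335)·0.05 = -14.9285
θ' = -2.5335 + (4.5000/3.0)·tan(0.47)·0.05 = -2.4954
v' = 4.5000 + 2.0000·0.05 = 4.6000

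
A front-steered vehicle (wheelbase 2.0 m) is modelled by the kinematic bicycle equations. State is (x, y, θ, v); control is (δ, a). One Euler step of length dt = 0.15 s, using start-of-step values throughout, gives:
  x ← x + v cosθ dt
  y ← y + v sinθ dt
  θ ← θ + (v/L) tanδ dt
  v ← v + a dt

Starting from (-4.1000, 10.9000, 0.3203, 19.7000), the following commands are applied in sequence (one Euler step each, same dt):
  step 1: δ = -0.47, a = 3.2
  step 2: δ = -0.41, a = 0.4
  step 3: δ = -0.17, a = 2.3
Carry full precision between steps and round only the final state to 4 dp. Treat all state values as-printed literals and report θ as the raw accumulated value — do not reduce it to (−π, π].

(2.8653, 7.8789, -1.3486, 20.5850)

after step 1 (δ=-0.47, a=3.2): (-1.295288, 11.830386, -0.430220, 20.180000)
after step 2 (δ=-0.41, a=0.4): (1.455874, 10.567914, -1.088034, 20.240000)
after step 3 (δ=-0.17, a=2.3): (2.865269, 7.878880, -1.348609, 20.585000)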